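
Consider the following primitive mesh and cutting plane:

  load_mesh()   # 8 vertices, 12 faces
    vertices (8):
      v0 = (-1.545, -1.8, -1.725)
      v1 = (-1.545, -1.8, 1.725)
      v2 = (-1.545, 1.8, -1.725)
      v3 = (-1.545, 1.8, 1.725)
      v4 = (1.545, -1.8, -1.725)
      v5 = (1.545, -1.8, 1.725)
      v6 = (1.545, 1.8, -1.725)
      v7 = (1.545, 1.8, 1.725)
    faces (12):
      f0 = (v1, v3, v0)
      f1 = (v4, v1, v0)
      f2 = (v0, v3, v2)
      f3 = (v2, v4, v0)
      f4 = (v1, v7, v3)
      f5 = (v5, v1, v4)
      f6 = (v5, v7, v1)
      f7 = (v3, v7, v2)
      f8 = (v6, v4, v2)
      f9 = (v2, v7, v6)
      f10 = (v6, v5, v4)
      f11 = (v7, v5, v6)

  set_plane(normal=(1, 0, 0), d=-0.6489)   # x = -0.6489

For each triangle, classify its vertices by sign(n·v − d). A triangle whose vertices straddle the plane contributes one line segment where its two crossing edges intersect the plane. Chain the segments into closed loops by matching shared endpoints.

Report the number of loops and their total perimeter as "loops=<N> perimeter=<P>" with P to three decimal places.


loops=1 perimeter=14.100

Straddling triangles (8 of 12):
  (v4,v1,v0) [+--] → (-0.6489, -1.8, 0.7245)–(-0.6489, -1.8, -1.725)  len=2.4495
  (v2,v4,v0) [-+-] → (-0.6489, 0.756, -1.725)–(-0.6489, -1.8, -1.725)  len=2.5560
  (v1,v7,v3) [-+-] → (-0.6489, -0.756, 1.725)–(-0.6489, 1.8, 1.725)  len=2.5560
  (v5,v1,v4) [+-+] → (-0.6489, -1.8, 1.725)–(-0.6489, -1.8, 0.7245)  len=1.0005
  (v5,v7,v1) [++-] → (-0.6489, -0.756, 1.725)–(-0.6489, -1.8, 1.725)  len=1.0440
  (v3,v7,v2) [-+-] → (-0.6489, 1.8, 1.725)–(-0.6489, 1.8, -0.7245)  len=2.4495
  (v6,v4,v2) [++-] → (-0.6489, 0.756, -1.725)–(-0.6489, 1.8, -1.725)  len=1.0440
  (v2,v7,v6) [-++] → (-0.6489, 1.8, -0.7245)–(-0.6489, 1.8, -1.725)  len=1.0005

Chained into 1 loop(s):
  loop 1: 8 segments, perimeter = 14.1000
Total perimeter = 14.100


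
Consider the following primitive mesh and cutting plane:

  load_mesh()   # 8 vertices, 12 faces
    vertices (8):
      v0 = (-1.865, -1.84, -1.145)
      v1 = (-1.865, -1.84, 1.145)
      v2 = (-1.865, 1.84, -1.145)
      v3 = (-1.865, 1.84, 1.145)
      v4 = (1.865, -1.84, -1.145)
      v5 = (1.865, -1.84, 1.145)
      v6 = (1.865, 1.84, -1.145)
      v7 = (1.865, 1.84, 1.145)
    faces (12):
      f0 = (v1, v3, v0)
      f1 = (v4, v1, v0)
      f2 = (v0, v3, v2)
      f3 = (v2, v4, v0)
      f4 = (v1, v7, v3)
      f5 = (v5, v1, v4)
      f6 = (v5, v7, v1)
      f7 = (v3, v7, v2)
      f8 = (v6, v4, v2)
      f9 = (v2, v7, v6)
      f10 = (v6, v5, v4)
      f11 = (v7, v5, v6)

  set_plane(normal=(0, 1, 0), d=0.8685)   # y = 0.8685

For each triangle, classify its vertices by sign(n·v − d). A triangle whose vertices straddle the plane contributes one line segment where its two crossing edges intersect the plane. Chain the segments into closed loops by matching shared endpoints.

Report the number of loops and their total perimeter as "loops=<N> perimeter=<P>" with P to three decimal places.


Straddling triangles (8 of 12):
  (v1,v3,v0) [-+-] → (-1.865, 0.8685, 1.145)–(-1.865, 0.8685, 0.540452)  len=0.6045
  (v0,v3,v2) [-++] → (-1.865, 0.8685, 0.540452)–(-1.865, 0.8685, -1.145)  len=1.6855
  (v2,v4,v0) [+--] → (-0.8803, 0.8685, -1.145)–(-1.865, 0.8685, -1.145)  len=0.9847
  (v1,v7,v3) [-++] → (0.8803, 0.8685, 1.145)–(-1.865, 0.8685, 1.145)  len=2.7453
  (v5,v7,v1) [-+-] → (1.865, 0.8685, 1.145)–(0.8803, 0.8685, 1.145)  len=0.9847
  (v6,v4,v2) [+-+] → (1.865, 0.8685, -1.145)–(-0.8803, 0.8685, -1.145)  len=2.7453
  (v6,v5,v4) [+--] → (1.865, 0.8685, -0.540452)–(1.865, 0.8685, -1.145)  len=0.6045
  (v7,v5,v6) [+-+] → (1.865, 0.8685, 1.145)–(1.865, 0.8685, -0.540452)  len=1.6855

Chained into 1 loop(s):
  loop 1: 8 segments, perimeter = 12.0400
Total perimeter = 12.040

loops=1 perimeter=12.040


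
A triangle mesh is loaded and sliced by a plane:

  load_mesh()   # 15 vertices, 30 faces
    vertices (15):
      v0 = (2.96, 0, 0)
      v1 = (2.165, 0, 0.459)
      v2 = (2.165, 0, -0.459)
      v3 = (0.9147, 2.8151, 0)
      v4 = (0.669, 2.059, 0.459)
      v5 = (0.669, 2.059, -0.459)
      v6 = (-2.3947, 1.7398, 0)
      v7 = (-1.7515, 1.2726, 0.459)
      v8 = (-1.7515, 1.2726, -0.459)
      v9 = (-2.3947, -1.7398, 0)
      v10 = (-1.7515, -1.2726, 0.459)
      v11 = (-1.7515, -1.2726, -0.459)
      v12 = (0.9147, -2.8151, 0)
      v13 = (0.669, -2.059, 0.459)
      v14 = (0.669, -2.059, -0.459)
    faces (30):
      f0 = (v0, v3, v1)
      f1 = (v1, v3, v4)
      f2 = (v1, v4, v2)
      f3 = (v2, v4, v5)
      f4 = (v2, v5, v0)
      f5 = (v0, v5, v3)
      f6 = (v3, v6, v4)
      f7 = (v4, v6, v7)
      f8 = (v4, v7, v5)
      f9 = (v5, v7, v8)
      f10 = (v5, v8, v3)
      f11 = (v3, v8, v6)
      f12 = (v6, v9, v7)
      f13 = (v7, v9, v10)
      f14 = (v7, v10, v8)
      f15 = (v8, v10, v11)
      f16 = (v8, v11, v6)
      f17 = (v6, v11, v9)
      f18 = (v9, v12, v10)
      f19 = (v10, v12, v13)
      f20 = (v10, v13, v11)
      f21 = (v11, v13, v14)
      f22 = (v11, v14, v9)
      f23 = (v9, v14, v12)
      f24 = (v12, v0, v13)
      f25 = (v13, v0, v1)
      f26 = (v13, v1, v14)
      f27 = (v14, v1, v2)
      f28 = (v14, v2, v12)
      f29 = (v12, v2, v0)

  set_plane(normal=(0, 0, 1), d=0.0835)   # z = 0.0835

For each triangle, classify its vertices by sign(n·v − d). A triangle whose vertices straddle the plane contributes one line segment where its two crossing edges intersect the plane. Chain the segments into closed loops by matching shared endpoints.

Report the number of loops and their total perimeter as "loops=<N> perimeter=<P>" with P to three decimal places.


Straddling triangles (20 of 30):
  (v0,v3,v1) [--+] → (1.14215, 2.30298, 0.0835)–(2.81538, 0, 0.0835)  len=2.8467
  (v1,v3,v4) [+-+] → (1.14215, 2.30298, 0.0835)–(0.870003, 2.67755, 0.0835)  len=0.4630
  (v1,v4,v2) [++-] → (1.28093, 1.21678, 0.0835)–(2.165, 0, 0.0835)  len=1.5040
  (v2,v4,v5) [-+-] → (1.28093, 1.21678, 0.0835)–(0.669, 2.059, 0.0835)  len=1.0410
  (v3,v6,v4) [--+] → (-1.83736, 1.79787, 0.0835)–(0.870003, 2.67755, 0.0835)  len=2.8467
  (v4,v6,v7) [+-+] → (-1.83736, 1.79787, 0.0835)–(-2.27769, 1.65481, 0.0835)  len=0.4630
  (v4,v7,v5) [++-] → (-0.761415, 1.59427, 0.0835)–(0.669, 2.059, 0.0835)  len=1.5040
  (v5,v7,v8) [-+-] → (-0.761415, 1.59427, 0.0835)–(-1.7515, 1.2726, 0.0835)  len=1.0410
  (v6,v9,v7) [--+] → (-2.27769, -1.19179, 0.0835)–(-2.27769, 1.65481, 0.0835)  len=2.8466
  (v7,v9,v10) [+-+] → (-2.27769, -1.19179, 0.0835)–(-2.27769, -1.65481, 0.0835)  len=0.4630
  (v7,v10,v8) [++-] → (-1.7515, -0.231508, 0.0835)–(-1.7515, 1.2726, 0.0835)  len=1.5041
  (v8,v10,v11) [-+-] → (-1.7515, -0.231508, 0.0835)–(-1.7515, -1.2726, 0.0835)  len=1.0411
  (v9,v12,v10) [--+] → (0.429672, -2.53449, 0.0835)–(-2.27769, -1.65481, 0.0835)  len=2.8467
  (v10,v12,v13) [+-+] → (0.429672, -2.53449, 0.0835)–(0.870003, -2.67755, 0.0835)  len=0.4630
  (v10,v13,v11) [++-] → (-0.321085, -1.73733, 0.0835)–(-1.7515, -1.2726, 0.0835)  len=1.5040
  (v11,v13,v14) [-+-] → (-0.321085, -1.73733, 0.0835)–(0.669, -2.059, 0.0835)  len=1.0410
  (v12,v0,v13) [--+] → (2.54323, -0.374568, 0.0835)–(0.870003, -2.67755, 0.0835)  len=2.8467
  (v13,v0,v1) [+-+] → (2.54323, -0.374568, 0.0835)–(2.81538, 0, 0.0835)  len=0.4630
  (v13,v1,v14) [++-] → (1.55307, -0.842216, 0.0835)–(0.669, -2.059, 0.0835)  len=1.5040
  (v14,v1,v2) [-+-] → (1.55307, -0.842216, 0.0835)–(2.165, 0, 0.0835)  len=1.0410

Chained into 2 loop(s):
  loop 1: 10 segments, perimeter = 16.5483
  loop 2: 10 segments, perimeter = 12.7255
Total perimeter = 29.274

loops=2 perimeter=29.274


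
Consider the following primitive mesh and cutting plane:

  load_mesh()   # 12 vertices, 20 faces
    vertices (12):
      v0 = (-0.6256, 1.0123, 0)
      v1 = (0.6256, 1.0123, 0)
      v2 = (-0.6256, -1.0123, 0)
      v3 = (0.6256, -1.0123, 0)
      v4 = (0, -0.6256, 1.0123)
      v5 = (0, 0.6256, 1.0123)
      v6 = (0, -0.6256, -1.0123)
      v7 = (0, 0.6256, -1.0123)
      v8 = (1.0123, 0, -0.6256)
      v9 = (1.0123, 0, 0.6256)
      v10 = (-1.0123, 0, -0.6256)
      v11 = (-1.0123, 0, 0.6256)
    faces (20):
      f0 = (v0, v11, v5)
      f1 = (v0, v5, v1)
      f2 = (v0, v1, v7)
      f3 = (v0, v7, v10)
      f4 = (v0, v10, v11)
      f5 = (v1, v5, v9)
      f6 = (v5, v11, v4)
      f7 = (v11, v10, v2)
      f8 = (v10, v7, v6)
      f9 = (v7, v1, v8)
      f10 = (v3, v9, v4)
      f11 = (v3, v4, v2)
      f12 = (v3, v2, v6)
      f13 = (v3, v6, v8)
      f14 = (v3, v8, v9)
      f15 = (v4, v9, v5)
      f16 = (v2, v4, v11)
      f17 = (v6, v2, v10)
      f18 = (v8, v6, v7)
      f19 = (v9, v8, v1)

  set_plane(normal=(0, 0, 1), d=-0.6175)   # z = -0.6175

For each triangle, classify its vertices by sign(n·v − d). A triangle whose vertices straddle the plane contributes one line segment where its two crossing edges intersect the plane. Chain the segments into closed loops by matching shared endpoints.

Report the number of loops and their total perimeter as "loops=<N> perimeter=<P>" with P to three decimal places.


loops=1 perimeter=5.350

Straddling triangles (10 of 20):
  (v0,v1,v7) [++-] → (0.243986, 0.776414, -0.6175)–(-0.243986, 0.776414, -0.6175)  len=0.4880
  (v0,v7,v10) [+--] → (-0.243986, 0.776414, -0.6175)–(-1.00729, 0.0131068, -0.6175)  len=1.0795
  (v0,v10,v11) [+-+] → (-1.00729, 0.0131068, -0.6175)–(-1.0123, 0, -0.6175)  len=0.0140
  (v11,v10,v2) [+-+] → (-1.0123, 0, -0.6175)–(-1.00729, -0.0131068, -0.6175)  len=0.0140
  (v7,v1,v8) [-+-] → (0.243986, 0.776414, -0.6175)–(1.00729, 0.0131068, -0.6175)  len=1.0795
  (v3,v2,v6) [++-] → (-0.243986, -0.776414, -0.6175)–(0.243986, -0.776414, -0.6175)  len=0.4880
  (v3,v6,v8) [+--] → (0.243986, -0.776414, -0.6175)–(1.00729, -0.0131068, -0.6175)  len=1.0795
  (v3,v8,v9) [+-+] → (1.00729, -0.0131068, -0.6175)–(1.0123, 0, -0.6175)  len=0.0140
  (v6,v2,v10) [-+-] → (-0.243986, -0.776414, -0.6175)–(-1.00729, -0.0131068, -0.6175)  len=1.0795
  (v9,v8,v1) [+-+] → (1.0123, 0, -0.6175)–(1.00729, 0.0131068, -0.6175)  len=0.0140

Chained into 1 loop(s):
  loop 1: 10 segments, perimeter = 5.3500
Total perimeter = 5.350


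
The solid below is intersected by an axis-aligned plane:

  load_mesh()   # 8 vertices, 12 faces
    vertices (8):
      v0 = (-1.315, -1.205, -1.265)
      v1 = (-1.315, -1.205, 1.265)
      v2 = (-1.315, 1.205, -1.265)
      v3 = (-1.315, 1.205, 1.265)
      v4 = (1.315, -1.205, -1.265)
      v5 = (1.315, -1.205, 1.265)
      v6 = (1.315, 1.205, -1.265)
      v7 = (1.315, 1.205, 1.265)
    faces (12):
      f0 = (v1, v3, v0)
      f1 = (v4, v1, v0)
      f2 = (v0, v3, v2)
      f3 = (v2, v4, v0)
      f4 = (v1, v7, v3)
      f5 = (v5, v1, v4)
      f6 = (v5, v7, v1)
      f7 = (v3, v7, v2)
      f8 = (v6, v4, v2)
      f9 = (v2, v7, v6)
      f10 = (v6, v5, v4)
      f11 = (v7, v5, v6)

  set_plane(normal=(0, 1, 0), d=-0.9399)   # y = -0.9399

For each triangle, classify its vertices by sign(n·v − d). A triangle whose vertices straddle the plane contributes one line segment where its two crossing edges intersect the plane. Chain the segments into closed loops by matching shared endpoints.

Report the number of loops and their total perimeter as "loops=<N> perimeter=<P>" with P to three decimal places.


Straddling triangles (8 of 12):
  (v1,v3,v0) [-+-] → (-1.315, -0.9399, 1.265)–(-1.315, -0.9399, -0.9867)  len=2.2517
  (v0,v3,v2) [-++] → (-1.315, -0.9399, -0.9867)–(-1.315, -0.9399, -1.265)  len=0.2783
  (v2,v4,v0) [+--] → (1.0257, -0.9399, -1.265)–(-1.315, -0.9399, -1.265)  len=2.3407
  (v1,v7,v3) [-++] → (-1.0257, -0.9399, 1.265)–(-1.315, -0.9399, 1.265)  len=0.2893
  (v5,v7,v1) [-+-] → (1.315, -0.9399, 1.265)–(-1.0257, -0.9399, 1.265)  len=2.3407
  (v6,v4,v2) [+-+] → (1.315, -0.9399, -1.265)–(1.0257, -0.9399, -1.265)  len=0.2893
  (v6,v5,v4) [+--] → (1.315, -0.9399, 0.9867)–(1.315, -0.9399, -1.265)  len=2.2517
  (v7,v5,v6) [+-+] → (1.315, -0.9399, 1.265)–(1.315, -0.9399, 0.9867)  len=0.2783

Chained into 1 loop(s):
  loop 1: 8 segments, perimeter = 10.3200
Total perimeter = 10.320

loops=1 perimeter=10.320


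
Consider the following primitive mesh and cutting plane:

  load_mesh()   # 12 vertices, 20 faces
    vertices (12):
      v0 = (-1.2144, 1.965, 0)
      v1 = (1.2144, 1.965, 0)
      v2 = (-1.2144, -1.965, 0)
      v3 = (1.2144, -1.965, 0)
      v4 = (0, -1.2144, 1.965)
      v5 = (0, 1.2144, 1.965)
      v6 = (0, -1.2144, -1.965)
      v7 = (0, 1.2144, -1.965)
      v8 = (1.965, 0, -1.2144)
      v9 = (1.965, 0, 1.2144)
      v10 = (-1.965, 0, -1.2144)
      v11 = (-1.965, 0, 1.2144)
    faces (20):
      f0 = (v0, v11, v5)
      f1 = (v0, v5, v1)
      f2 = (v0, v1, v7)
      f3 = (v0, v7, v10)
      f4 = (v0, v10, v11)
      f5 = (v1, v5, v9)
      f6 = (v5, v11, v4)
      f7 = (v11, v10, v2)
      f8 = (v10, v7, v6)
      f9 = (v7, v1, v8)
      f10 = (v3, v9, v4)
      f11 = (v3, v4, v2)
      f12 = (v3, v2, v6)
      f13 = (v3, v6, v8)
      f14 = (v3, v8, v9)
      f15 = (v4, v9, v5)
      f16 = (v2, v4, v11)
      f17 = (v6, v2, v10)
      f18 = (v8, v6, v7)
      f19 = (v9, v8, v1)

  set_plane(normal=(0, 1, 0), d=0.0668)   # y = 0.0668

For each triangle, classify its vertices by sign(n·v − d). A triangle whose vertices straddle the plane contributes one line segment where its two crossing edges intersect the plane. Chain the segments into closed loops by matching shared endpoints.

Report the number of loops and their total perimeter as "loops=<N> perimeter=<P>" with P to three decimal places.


Straddling triangles (10 of 20):
  (v0,v11,v5) [+-+] → (-1.93948, 0.0668, 1.17312)–(-1.85691, 0.0668, 1.25569)  len=0.1168
  (v0,v7,v10) [++-] → (-1.85691, 0.0668, -1.25569)–(-1.93948, 0.0668, -1.17312)  len=0.1168
  (v0,v10,v11) [+--] → (-1.93948, 0.0668, -1.17312)–(-1.93948, 0.0668, 1.17312)  len=2.3462
  (v1,v5,v9) [++-] → (1.85691, 0.0668, 1.25569)–(1.93948, 0.0668, 1.17312)  len=0.1168
  (v5,v11,v4) [+--] → (-1.85691, 0.0668, 1.25569)–(0, 0.0668, 1.965)  len=1.9878
  (v10,v7,v6) [-+-] → (-1.85691, 0.0668, -1.25569)–(0, 0.0668, -1.965)  len=1.9878
  (v7,v1,v8) [++-] → (1.93948, 0.0668, -1.17312)–(1.85691, 0.0668, -1.25569)  len=0.1168
  (v4,v9,v5) [--+] → (1.85691, 0.0668, 1.25569)–(0, 0.0668, 1.965)  len=1.9878
  (v8,v6,v7) [--+] → (0, 0.0668, -1.965)–(1.85691, 0.0668, -1.25569)  len=1.9878
  (v9,v8,v1) [--+] → (1.93948, 0.0668, -1.17312)–(1.93948, 0.0668, 1.17312)  len=2.3462

Chained into 1 loop(s):
  loop 1: 10 segments, perimeter = 13.1107
Total perimeter = 13.111

loops=1 perimeter=13.111


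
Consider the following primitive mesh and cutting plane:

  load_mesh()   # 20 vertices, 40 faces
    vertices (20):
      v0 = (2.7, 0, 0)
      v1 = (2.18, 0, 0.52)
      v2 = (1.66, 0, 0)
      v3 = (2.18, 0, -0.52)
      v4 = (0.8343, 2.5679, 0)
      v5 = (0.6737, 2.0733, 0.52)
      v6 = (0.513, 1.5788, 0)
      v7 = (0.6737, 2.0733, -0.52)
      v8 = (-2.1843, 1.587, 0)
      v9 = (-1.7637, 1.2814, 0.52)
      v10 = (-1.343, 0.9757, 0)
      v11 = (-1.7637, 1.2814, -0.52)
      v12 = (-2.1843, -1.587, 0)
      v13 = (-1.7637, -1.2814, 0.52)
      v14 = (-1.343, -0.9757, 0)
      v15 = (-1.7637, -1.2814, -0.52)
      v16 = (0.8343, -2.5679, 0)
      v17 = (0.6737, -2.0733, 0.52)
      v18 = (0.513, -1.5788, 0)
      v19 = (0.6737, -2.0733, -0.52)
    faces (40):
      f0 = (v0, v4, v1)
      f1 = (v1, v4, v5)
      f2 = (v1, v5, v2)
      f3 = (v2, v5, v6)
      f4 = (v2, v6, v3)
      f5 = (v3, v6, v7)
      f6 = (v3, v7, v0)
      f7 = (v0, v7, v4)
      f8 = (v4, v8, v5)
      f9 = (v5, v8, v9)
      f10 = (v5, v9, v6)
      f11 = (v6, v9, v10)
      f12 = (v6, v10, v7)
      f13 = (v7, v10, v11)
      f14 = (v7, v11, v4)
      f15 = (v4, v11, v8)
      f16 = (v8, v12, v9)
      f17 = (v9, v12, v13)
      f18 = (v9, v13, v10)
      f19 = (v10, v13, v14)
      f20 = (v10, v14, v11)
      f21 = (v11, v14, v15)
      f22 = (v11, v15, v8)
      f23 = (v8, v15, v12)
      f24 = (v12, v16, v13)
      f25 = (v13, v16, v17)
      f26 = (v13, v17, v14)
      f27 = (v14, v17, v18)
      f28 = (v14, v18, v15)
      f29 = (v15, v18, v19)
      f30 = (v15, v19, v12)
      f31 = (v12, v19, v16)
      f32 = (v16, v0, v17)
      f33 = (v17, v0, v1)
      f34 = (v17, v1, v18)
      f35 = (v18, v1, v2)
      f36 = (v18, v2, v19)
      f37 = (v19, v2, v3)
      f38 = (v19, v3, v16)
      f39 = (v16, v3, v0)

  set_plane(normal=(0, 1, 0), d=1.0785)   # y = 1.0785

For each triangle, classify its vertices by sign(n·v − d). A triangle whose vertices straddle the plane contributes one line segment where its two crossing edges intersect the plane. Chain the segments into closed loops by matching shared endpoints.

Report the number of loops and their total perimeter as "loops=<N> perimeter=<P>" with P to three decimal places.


loops=2 perimeter=6.147

Straddling triangles (18 of 40):
  (v0,v4,v1) [-+-] → (1.91642, 1.0785, 0)–(1.61482, 1.0785, 0.301604)  len=0.4265
  (v1,v4,v5) [-++] → (1.61482, 1.0785, 0.301604)–(1.39645, 1.0785, 0.52)  len=0.3088
  (v1,v5,v2) [-+-] → (1.39645, 1.0785, 0.52)–(1.14694, 1.0785, 0.270496)  len=0.3529
  (v2,v5,v6) [-++] → (1.14694, 1.0785, 0.270496)–(0.876469, 1.0785, 0)  len=0.3825
  (v2,v6,v3) [-+-] → (0.876469, 1.0785, 0)–(1.04125, 1.0785, -0.164781)  len=0.2330
  (v3,v6,v7) [-++] → (1.04125, 1.0785, -0.164781)–(1.39645, 1.0785, -0.52)  len=0.5023
  (v3,v7,v0) [-+-] → (1.39645, 1.0785, -0.52)–(1.64595, 1.0785, -0.270496)  len=0.3529
  (v0,v7,v4) [-++] → (1.64595, 1.0785, -0.270496)–(1.91642, 1.0785, 0)  len=0.3825
  (v6,v9,v10) [++-] → (-1.48447, 1.0785, 0.174864)–(-1.02664, 1.0785, 0)  len=0.4901
  (v6,v10,v7) [+-+] → (-1.02664, 1.0785, 0)–(-1.15412, 1.0785, -0.0487026)  len=0.1365
  (v7,v10,v11) [+-+] → (-1.15412, 1.0785, -0.0487026)–(-1.48447, 1.0785, -0.174864)  len=0.3536
  (v8,v12,v9) [+-+] → (-2.1843, 1.0785, 0)–(-1.79345, 1.0785, 0.483217)  len=0.6215
  (v9,v12,v13) [+--] → (-1.79345, 1.0785, 0.483217)–(-1.7637, 1.0785, 0.52)  len=0.0473
  (v9,v13,v10) [+--] → (-1.7637, 1.0785, 0.52)–(-1.48447, 1.0785, 0.174864)  len=0.4439
  (v10,v14,v11) [--+] → (-1.72588, 1.0785, -0.473255)–(-1.48447, 1.0785, -0.174864)  len=0.3838
  (v11,v14,v15) [+--] → (-1.72588, 1.0785, -0.473255)–(-1.7637, 1.0785, -0.52)  len=0.0601
  (v11,v15,v8) [+-+] → (-1.7637, 1.0785, -0.52)–(-2.10974, 1.0785, -0.0921838)  len=0.5502
  (v8,v15,v12) [+--] → (-2.10974, 1.0785, -0.0921838)–(-2.1843, 1.0785, 0)  len=0.1186

Chained into 2 loop(s):
  loop 1: 8 segments, perimeter = 2.9415
  loop 2: 10 segments, perimeter = 3.2057
Total perimeter = 6.147


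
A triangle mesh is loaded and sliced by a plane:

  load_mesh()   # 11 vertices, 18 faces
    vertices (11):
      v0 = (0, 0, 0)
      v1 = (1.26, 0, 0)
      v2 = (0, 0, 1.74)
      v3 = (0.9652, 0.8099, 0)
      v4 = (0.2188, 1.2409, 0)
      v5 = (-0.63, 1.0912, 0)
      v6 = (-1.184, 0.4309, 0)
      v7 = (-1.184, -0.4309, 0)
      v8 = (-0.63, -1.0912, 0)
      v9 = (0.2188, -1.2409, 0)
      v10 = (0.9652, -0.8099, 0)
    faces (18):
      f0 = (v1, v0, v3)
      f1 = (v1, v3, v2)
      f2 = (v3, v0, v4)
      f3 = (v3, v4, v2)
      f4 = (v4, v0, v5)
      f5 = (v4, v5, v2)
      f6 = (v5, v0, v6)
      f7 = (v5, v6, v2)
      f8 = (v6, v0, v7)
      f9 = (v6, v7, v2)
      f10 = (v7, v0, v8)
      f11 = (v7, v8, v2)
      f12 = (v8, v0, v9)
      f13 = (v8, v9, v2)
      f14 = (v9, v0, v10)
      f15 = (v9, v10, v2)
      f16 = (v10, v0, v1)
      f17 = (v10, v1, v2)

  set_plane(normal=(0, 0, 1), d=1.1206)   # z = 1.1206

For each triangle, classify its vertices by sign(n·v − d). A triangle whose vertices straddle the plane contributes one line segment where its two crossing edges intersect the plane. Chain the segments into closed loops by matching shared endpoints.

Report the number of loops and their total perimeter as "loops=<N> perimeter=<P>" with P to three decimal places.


loops=1 perimeter=2.761

Straddling triangles (9 of 18):
  (v1,v3,v2) [--+] → (0.343589, 0.288306, 1.1206)–(0.448531, 0, 1.1206)  len=0.3068
  (v3,v4,v2) [--+] → (0.0778878, 0.441732, 1.1206)–(0.343589, 0.288306, 1.1206)  len=0.3068
  (v4,v5,v2) [--+] → (-0.224266, 0.388442, 1.1206)–(0.0778878, 0.441732, 1.1206)  len=0.3068
  (v5,v6,v2) [--+] → (-0.421477, 0.15339, 1.1206)–(-0.224266, 0.388442, 1.1206)  len=0.3068
  (v6,v7,v2) [--+] → (-0.421477, -0.15339, 1.1206)–(-0.421477, 0.15339, 1.1206)  len=0.3068
  (v7,v8,v2) [--+] → (-0.224266, -0.388442, 1.1206)–(-0.421477, -0.15339, 1.1206)  len=0.3068
  (v8,v9,v2) [--+] → (0.0778878, -0.441732, 1.1206)–(-0.224266, -0.388442, 1.1206)  len=0.3068
  (v9,v10,v2) [--+] → (0.343589, -0.288306, 1.1206)–(0.0778878, -0.441732, 1.1206)  len=0.3068
  (v10,v1,v2) [--+] → (0.448531, 0, 1.1206)–(0.343589, -0.288306, 1.1206)  len=0.3068

Chained into 1 loop(s):
  loop 1: 9 segments, perimeter = 2.7613
Total perimeter = 2.761


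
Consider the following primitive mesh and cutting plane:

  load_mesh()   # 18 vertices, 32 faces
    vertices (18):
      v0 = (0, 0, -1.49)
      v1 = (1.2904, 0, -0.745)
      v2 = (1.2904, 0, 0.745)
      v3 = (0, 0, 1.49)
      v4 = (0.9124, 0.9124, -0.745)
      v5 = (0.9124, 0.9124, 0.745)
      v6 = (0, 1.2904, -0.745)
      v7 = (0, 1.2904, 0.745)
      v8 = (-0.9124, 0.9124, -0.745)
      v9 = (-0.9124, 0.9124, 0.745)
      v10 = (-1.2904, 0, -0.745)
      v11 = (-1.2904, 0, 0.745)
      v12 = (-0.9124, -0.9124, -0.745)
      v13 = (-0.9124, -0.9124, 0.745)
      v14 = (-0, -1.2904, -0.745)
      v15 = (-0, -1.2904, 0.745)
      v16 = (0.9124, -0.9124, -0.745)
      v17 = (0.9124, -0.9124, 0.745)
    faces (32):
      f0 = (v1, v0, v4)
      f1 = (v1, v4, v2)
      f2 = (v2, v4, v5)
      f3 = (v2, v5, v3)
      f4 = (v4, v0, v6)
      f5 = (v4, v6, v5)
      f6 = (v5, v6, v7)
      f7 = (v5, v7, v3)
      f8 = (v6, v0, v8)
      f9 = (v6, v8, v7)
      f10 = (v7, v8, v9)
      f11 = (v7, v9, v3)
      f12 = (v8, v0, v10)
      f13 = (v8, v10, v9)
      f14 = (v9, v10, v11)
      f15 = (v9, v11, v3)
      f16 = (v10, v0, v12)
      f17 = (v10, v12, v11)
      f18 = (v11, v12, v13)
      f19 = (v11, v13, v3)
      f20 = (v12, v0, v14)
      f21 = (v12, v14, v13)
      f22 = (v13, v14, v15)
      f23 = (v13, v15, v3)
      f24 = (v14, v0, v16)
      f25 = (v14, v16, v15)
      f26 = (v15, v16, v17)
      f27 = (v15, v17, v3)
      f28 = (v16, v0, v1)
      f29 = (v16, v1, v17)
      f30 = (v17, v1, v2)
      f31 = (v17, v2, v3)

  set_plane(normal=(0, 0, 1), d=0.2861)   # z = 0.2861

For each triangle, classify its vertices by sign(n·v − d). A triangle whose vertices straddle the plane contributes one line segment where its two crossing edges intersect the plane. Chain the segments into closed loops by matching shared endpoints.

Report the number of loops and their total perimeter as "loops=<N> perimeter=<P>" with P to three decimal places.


loops=1 perimeter=7.901

Straddling triangles (16 of 32):
  (v1,v4,v2) [--+] → (1.17398, 0.281007, 0.2861)–(1.2904, 0, 0.2861)  len=0.3042
  (v2,v4,v5) [+-+] → (1.17398, 0.281007, 0.2861)–(0.9124, 0.9124, 0.2861)  len=0.6834
  (v4,v6,v5) [--+] → (0.631393, 1.02882, 0.2861)–(0.9124, 0.9124, 0.2861)  len=0.3042
  (v5,v6,v7) [+-+] → (0.631393, 1.02882, 0.2861)–(0, 1.2904, 0.2861)  len=0.6834
  (v6,v8,v7) [--+] → (-0.281007, 1.17398, 0.2861)–(0, 1.2904, 0.2861)  len=0.3042
  (v7,v8,v9) [+-+] → (-0.281007, 1.17398, 0.2861)–(-0.9124, 0.9124, 0.2861)  len=0.6834
  (v8,v10,v9) [--+] → (-1.02882, 0.631393, 0.2861)–(-0.9124, 0.9124, 0.2861)  len=0.3042
  (v9,v10,v11) [+-+] → (-1.02882, 0.631393, 0.2861)–(-1.2904, 0, 0.2861)  len=0.6834
  (v10,v12,v11) [--+] → (-1.17398, -0.281007, 0.2861)–(-1.2904, 0, 0.2861)  len=0.3042
  (v11,v12,v13) [+-+] → (-1.17398, -0.281007, 0.2861)–(-0.9124, -0.9124, 0.2861)  len=0.6834
  (v12,v14,v13) [--+] → (-0.631393, -1.02882, 0.2861)–(-0.9124, -0.9124, 0.2861)  len=0.3042
  (v13,v14,v15) [+-+] → (-0.631393, -1.02882, 0.2861)–(0, -1.2904, 0.2861)  len=0.6834
  (v14,v16,v15) [--+] → (0.281007, -1.17398, 0.2861)–(0, -1.2904, 0.2861)  len=0.3042
  (v15,v16,v17) [+-+] → (0.281007, -1.17398, 0.2861)–(0.9124, -0.9124, 0.2861)  len=0.6834
  (v16,v1,v17) [--+] → (1.02882, -0.631393, 0.2861)–(0.9124, -0.9124, 0.2861)  len=0.3042
  (v17,v1,v2) [+-+] → (1.02882, -0.631393, 0.2861)–(1.2904, 0, 0.2861)  len=0.6834

Chained into 1 loop(s):
  loop 1: 16 segments, perimeter = 7.9008
Total perimeter = 7.901


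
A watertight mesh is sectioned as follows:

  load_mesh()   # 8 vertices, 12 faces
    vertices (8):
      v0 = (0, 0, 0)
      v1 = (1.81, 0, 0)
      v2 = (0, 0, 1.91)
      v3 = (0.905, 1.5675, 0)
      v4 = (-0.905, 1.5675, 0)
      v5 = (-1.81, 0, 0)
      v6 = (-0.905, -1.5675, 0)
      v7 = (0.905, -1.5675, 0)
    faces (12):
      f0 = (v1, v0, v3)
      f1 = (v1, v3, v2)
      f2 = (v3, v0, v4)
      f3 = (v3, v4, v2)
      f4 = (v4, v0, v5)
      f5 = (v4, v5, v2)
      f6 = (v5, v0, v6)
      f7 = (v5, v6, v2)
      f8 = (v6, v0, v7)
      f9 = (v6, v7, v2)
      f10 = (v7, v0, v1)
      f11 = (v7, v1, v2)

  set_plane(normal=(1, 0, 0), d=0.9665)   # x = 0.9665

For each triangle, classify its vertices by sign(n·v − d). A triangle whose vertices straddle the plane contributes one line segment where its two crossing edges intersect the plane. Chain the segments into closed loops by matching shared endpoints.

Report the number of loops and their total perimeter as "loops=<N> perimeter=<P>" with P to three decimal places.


Straddling triangles (4 of 12):
  (v1,v0,v3) [+--] → (0.9665, 0, 0)–(0.9665, 1.46098, 0)  len=1.4610
  (v1,v3,v2) [+--] → (0.9665, 1.46098, 0)–(0.9665, 0, 0.890102)  len=1.7108
  (v7,v0,v1) [--+] → (0.9665, 0, 0)–(0.9665, -1.46098, 0)  len=1.4610
  (v7,v1,v2) [-+-] → (0.9665, -1.46098, 0)–(0.9665, 0, 0.890102)  len=1.7108

Chained into 1 loop(s):
  loop 1: 4 segments, perimeter = 6.3435
Total perimeter = 6.344

loops=1 perimeter=6.344


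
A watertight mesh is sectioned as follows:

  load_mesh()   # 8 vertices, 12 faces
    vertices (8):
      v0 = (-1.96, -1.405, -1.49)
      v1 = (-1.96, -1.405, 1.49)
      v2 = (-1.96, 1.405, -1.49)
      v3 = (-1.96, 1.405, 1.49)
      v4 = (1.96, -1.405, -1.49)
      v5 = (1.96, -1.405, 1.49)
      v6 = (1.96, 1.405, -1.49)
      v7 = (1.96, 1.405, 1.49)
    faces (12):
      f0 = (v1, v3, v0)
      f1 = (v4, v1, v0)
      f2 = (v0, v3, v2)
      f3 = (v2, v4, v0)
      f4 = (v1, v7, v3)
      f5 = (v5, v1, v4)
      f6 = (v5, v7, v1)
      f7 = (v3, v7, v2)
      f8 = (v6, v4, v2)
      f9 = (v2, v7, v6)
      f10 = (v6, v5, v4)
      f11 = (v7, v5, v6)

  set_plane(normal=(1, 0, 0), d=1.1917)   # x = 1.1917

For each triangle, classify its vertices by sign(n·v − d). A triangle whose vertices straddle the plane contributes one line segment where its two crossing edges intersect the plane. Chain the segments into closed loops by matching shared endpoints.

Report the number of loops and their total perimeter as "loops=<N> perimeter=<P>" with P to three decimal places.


Straddling triangles (8 of 12):
  (v4,v1,v0) [+--] → (1.1917, -1.405, -0.905935)–(1.1917, -1.405, -1.49)  len=0.5841
  (v2,v4,v0) [-+-] → (1.1917, -0.854254, -1.49)–(1.1917, -1.405, -1.49)  len=0.5507
  (v1,v7,v3) [-+-] → (1.1917, 0.854254, 1.49)–(1.1917, 1.405, 1.49)  len=0.5507
  (v5,v1,v4) [+-+] → (1.1917, -1.405, 1.49)–(1.1917, -1.405, -0.905935)  len=2.3959
  (v5,v7,v1) [++-] → (1.1917, 0.854254, 1.49)–(1.1917, -1.405, 1.49)  len=2.2593
  (v3,v7,v2) [-+-] → (1.1917, 1.405, 1.49)–(1.1917, 1.405, 0.905935)  len=0.5841
  (v6,v4,v2) [++-] → (1.1917, -0.854254, -1.49)–(1.1917, 1.405, -1.49)  len=2.2593
  (v2,v7,v6) [-++] → (1.1917, 1.405, 0.905935)–(1.1917, 1.405, -1.49)  len=2.3959

Chained into 1 loop(s):
  loop 1: 8 segments, perimeter = 11.5800
Total perimeter = 11.580

loops=1 perimeter=11.580


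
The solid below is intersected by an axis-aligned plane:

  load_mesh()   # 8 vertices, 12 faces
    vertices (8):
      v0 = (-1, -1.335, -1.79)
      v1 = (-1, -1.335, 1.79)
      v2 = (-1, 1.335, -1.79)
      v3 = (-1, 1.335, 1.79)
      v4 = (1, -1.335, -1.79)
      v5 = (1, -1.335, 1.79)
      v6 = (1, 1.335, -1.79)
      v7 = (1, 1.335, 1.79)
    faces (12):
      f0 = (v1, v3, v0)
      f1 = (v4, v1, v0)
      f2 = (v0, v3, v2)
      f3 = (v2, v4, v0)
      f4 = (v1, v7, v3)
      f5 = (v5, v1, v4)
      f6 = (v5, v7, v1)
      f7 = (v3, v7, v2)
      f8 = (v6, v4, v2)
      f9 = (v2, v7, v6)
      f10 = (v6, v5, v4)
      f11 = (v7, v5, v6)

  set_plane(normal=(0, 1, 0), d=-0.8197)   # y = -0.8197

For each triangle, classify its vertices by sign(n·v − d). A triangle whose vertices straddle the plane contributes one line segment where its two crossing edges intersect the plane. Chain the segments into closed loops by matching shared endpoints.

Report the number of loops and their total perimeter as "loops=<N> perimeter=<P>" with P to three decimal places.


Straddling triangles (8 of 12):
  (v1,v3,v0) [-+-] → (-1, -0.8197, 1.79)–(-1, -0.8197, -1.09907)  len=2.8891
  (v0,v3,v2) [-++] → (-1, -0.8197, -1.09907)–(-1, -0.8197, -1.79)  len=0.6909
  (v2,v4,v0) [+--] → (0.614007, -0.8197, -1.79)–(-1, -0.8197, -1.79)  len=1.6140
  (v1,v7,v3) [-++] → (-0.614007, -0.8197, 1.79)–(-1, -0.8197, 1.79)  len=0.3860
  (v5,v7,v1) [-+-] → (1, -0.8197, 1.79)–(-0.614007, -0.8197, 1.79)  len=1.6140
  (v6,v4,v2) [+-+] → (1, -0.8197, -1.79)–(0.614007, -0.8197, -1.79)  len=0.3860
  (v6,v5,v4) [+--] → (1, -0.8197, 1.09907)–(1, -0.8197, -1.79)  len=2.8891
  (v7,v5,v6) [+-+] → (1, -0.8197, 1.79)–(1, -0.8197, 1.09907)  len=0.6909

Chained into 1 loop(s):
  loop 1: 8 segments, perimeter = 11.1600
Total perimeter = 11.160

loops=1 perimeter=11.160


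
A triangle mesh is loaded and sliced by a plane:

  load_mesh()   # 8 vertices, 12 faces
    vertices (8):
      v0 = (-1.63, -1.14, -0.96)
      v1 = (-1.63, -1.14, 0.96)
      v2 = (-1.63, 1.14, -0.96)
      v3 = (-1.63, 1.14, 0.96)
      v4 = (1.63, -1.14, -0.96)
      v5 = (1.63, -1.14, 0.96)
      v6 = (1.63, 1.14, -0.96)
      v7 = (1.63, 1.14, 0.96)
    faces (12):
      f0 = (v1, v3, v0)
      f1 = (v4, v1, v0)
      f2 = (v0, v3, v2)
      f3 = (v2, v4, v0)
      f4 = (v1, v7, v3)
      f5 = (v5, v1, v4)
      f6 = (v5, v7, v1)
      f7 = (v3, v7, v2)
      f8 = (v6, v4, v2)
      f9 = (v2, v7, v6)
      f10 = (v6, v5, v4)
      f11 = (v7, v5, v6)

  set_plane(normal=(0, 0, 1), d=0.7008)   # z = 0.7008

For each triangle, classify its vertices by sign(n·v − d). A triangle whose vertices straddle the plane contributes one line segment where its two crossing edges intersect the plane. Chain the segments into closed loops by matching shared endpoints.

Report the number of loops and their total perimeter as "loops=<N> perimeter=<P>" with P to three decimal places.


loops=1 perimeter=11.080

Straddling triangles (8 of 12):
  (v1,v3,v0) [++-] → (-1.63, 0.8322, 0.7008)–(-1.63, -1.14, 0.7008)  len=1.9722
  (v4,v1,v0) [-+-] → (-1.1899, -1.14, 0.7008)–(-1.63, -1.14, 0.7008)  len=0.4401
  (v0,v3,v2) [-+-] → (-1.63, 0.8322, 0.7008)–(-1.63, 1.14, 0.7008)  len=0.3078
  (v5,v1,v4) [++-] → (-1.1899, -1.14, 0.7008)–(1.63, -1.14, 0.7008)  len=2.8199
  (v3,v7,v2) [++-] → (1.1899, 1.14, 0.7008)–(-1.63, 1.14, 0.7008)  len=2.8199
  (v2,v7,v6) [-+-] → (1.1899, 1.14, 0.7008)–(1.63, 1.14, 0.7008)  len=0.4401
  (v6,v5,v4) [-+-] → (1.63, -0.8322, 0.7008)–(1.63, -1.14, 0.7008)  len=0.3078
  (v7,v5,v6) [++-] → (1.63, -0.8322, 0.7008)–(1.63, 1.14, 0.7008)  len=1.9722

Chained into 1 loop(s):
  loop 1: 8 segments, perimeter = 11.0800
Total perimeter = 11.080


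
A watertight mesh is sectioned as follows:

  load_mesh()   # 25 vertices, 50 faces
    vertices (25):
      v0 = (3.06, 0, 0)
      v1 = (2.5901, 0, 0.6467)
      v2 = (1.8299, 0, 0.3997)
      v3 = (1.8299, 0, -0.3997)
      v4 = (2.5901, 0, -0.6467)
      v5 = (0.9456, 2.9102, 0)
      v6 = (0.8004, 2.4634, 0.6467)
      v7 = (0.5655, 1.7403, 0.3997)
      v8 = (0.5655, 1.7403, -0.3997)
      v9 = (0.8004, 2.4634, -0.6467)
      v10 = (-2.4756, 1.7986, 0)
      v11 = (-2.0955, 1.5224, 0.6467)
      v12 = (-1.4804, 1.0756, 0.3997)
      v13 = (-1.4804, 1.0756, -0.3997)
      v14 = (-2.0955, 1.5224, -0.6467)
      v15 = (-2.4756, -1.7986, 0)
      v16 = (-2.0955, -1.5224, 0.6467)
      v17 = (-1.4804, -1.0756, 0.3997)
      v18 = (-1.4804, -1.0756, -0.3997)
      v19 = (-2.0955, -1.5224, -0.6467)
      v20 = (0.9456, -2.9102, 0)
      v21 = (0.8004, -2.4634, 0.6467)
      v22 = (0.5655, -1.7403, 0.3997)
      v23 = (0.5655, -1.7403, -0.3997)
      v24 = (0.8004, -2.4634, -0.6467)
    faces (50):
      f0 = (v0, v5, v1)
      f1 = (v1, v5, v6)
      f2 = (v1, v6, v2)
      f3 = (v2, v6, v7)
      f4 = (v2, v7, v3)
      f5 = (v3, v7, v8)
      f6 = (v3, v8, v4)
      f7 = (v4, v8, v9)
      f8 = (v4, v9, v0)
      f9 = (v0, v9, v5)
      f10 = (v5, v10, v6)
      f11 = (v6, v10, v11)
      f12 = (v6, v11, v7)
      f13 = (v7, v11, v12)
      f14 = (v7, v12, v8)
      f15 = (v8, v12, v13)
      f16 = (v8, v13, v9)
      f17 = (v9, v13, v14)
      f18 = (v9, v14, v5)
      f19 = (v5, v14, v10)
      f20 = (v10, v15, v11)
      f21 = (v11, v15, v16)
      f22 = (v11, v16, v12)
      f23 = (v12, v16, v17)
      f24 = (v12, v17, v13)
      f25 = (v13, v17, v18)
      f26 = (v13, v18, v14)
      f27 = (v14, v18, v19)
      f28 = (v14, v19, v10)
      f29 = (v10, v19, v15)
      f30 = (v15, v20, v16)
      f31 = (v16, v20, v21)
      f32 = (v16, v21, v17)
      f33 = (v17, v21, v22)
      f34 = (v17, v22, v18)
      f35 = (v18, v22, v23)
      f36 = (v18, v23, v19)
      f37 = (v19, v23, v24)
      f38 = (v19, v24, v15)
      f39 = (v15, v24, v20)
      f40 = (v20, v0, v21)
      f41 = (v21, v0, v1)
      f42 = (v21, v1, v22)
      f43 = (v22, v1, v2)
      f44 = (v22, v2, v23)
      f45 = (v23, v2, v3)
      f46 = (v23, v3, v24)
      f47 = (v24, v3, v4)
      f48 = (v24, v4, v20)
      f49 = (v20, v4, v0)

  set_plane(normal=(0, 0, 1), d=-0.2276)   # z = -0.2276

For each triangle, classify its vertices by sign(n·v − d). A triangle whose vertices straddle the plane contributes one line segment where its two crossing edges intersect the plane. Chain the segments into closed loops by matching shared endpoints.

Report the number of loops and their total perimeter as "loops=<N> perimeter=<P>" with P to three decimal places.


loops=2 perimeter=27.770

Straddling triangles (20 of 50):
  (v2,v7,v3) [++-] → (1.55769, 0.374663, -0.2276)–(1.8299, 0, -0.2276)  len=0.4631
  (v3,v7,v8) [-+-] → (1.55769, 0.374663, -0.2276)–(0.5655, 1.7403, -0.2276)  len=1.6880
  (v4,v9,v0) [--+] → (2.26475, 0.866971, -0.2276)–(2.89462, 0, -0.2276)  len=1.0716
  (v0,v9,v5) [+-+] → (2.26475, 0.866971, -0.2276)–(0.894498, 2.75295, -0.2276)  len=2.3312
  (v7,v12,v8) [++-] → (0.125045, 1.5972, -0.2276)–(0.5655, 1.7403, -0.2276)  len=0.4631
  (v8,v12,v13) [-+-] → (0.125045, 1.5972, -0.2276)–(-1.4804, 1.0756, -0.2276)  len=1.6881
  (v9,v14,v5) [--+] → (-0.124687, 2.42178, -0.2276)–(0.894498, 2.75295, -0.2276)  len=1.0716
  (v5,v14,v10) [+-+] → (-0.124687, 2.42178, -0.2276)–(-2.34183, 1.70139, -0.2276)  len=2.3312
  (v12,v17,v13) [++-] → (-1.4804, 0.612476, -0.2276)–(-1.4804, 1.0756, -0.2276)  len=0.4631
  (v13,v17,v18) [-+-] → (-1.4804, 0.612476, -0.2276)–(-1.4804, -1.0756, -0.2276)  len=1.6881
  (v14,v19,v10) [--+] → (-2.34183, 0.629805, -0.2276)–(-2.34183, 1.70139, -0.2276)  len=1.0716
  (v10,v19,v15) [+-+] → (-2.34183, 0.629805, -0.2276)–(-2.34183, -1.70139, -0.2276)  len=2.3312
  (v17,v22,v18) [++-] → (-1.03995, -1.2187, -0.2276)–(-1.4804, -1.0756, -0.2276)  len=0.4631
  (v18,v22,v23) [-+-] → (-1.03995, -1.2187, -0.2276)–(0.5655, -1.7403, -0.2276)  len=1.6881
  (v19,v24,v15) [--+] → (-1.32264, -2.03257, -0.2276)–(-2.34183, -1.70139, -0.2276)  len=1.0716
  (v15,v24,v20) [+-+] → (-1.32264, -2.03257, -0.2276)–(0.894498, -2.75295, -0.2276)  len=2.3312
  (v22,v2,v23) [++-] → (0.837708, -1.36564, -0.2276)–(0.5655, -1.7403, -0.2276)  len=0.4631
  (v23,v2,v3) [-+-] → (0.837708, -1.36564, -0.2276)–(1.8299, 0, -0.2276)  len=1.6880
  (v24,v4,v20) [--+] → (1.52437, -1.88598, -0.2276)–(0.894498, -2.75295, -0.2276)  len=1.0716
  (v20,v4,v0) [+-+] → (1.52437, -1.88598, -0.2276)–(2.89462, 0, -0.2276)  len=2.3312

Chained into 2 loop(s):
  loop 1: 10 segments, perimeter = 10.7558
  loop 2: 10 segments, perimeter = 17.0142
Total perimeter = 27.770


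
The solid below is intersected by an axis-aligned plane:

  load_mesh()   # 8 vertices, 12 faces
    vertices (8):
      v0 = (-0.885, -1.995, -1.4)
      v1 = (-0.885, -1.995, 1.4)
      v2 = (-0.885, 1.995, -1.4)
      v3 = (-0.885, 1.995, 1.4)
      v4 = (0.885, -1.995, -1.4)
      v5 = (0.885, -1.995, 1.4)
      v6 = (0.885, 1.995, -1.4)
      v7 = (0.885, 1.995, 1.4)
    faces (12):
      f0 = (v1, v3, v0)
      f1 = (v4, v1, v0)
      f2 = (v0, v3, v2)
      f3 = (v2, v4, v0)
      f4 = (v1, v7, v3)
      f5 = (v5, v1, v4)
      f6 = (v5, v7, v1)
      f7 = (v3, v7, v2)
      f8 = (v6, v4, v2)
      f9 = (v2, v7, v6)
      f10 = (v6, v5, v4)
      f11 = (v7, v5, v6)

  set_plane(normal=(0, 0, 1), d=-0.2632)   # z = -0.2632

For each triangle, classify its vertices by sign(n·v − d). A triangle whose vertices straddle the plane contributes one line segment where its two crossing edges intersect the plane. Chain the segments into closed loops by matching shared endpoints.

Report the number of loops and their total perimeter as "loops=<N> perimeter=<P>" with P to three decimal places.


loops=1 perimeter=11.520

Straddling triangles (8 of 12):
  (v1,v3,v0) [++-] → (-0.885, -0.37506, -0.2632)–(-0.885, -1.995, -0.2632)  len=1.6199
  (v4,v1,v0) [-+-] → (0.16638, -1.995, -0.2632)–(-0.885, -1.995, -0.2632)  len=1.0514
  (v0,v3,v2) [-+-] → (-0.885, -0.37506, -0.2632)–(-0.885, 1.995, -0.2632)  len=2.3701
  (v5,v1,v4) [++-] → (0.16638, -1.995, -0.2632)–(0.885, -1.995, -0.2632)  len=0.7186
  (v3,v7,v2) [++-] → (-0.16638, 1.995, -0.2632)–(-0.885, 1.995, -0.2632)  len=0.7186
  (v2,v7,v6) [-+-] → (-0.16638, 1.995, -0.2632)–(0.885, 1.995, -0.2632)  len=1.0514
  (v6,v5,v4) [-+-] → (0.885, 0.37506, -0.2632)–(0.885, -1.995, -0.2632)  len=2.3701
  (v7,v5,v6) [++-] → (0.885, 0.37506, -0.2632)–(0.885, 1.995, -0.2632)  len=1.6199

Chained into 1 loop(s):
  loop 1: 8 segments, perimeter = 11.5200
Total perimeter = 11.520


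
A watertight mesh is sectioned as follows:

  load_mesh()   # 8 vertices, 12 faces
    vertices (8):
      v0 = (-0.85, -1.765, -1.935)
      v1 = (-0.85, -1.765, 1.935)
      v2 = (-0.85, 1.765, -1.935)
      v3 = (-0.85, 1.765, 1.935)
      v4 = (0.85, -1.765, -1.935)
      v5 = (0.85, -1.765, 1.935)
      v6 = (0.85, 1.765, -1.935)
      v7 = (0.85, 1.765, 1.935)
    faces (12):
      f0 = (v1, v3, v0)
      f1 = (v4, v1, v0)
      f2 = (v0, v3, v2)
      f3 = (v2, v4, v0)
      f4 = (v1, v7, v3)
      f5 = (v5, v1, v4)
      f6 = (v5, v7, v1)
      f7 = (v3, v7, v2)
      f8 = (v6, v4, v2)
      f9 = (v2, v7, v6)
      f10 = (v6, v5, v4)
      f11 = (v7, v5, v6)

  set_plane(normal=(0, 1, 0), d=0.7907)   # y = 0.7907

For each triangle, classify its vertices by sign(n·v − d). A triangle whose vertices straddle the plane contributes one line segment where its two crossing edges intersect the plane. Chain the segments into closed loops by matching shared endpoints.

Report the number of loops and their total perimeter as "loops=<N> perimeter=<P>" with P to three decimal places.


Straddling triangles (8 of 12):
  (v1,v3,v0) [-+-] → (-0.85, 0.7907, 1.935)–(-0.85, 0.7907, 0.866858)  len=1.0681
  (v0,v3,v2) [-++] → (-0.85, 0.7907, 0.866858)–(-0.85, 0.7907, -1.935)  len=2.8019
  (v2,v4,v0) [+--] → (-0.38079, 0.7907, -1.935)–(-0.85, 0.7907, -1.935)  len=0.4692
  (v1,v7,v3) [-++] → (0.38079, 0.7907, 1.935)–(-0.85, 0.7907, 1.935)  len=1.2308
  (v5,v7,v1) [-+-] → (0.85, 0.7907, 1.935)–(0.38079, 0.7907, 1.935)  len=0.4692
  (v6,v4,v2) [+-+] → (0.85, 0.7907, -1.935)–(-0.38079, 0.7907, -1.935)  len=1.2308
  (v6,v5,v4) [+--] → (0.85, 0.7907, -0.866858)–(0.85, 0.7907, -1.935)  len=1.0681
  (v7,v5,v6) [+-+] → (0.85, 0.7907, 1.935)–(0.85, 0.7907, -0.866858)  len=2.8019

Chained into 1 loop(s):
  loop 1: 8 segments, perimeter = 11.1400
Total perimeter = 11.140

loops=1 perimeter=11.140
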